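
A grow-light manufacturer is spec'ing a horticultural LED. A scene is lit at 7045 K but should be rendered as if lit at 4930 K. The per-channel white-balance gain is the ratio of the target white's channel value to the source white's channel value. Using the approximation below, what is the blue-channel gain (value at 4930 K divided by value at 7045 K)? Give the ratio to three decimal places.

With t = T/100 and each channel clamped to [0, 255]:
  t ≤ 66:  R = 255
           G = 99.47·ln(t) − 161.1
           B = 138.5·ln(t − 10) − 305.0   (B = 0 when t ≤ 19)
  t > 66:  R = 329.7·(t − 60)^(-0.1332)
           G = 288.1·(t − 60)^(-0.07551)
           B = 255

At 7045 K (t = 70.45):
  B = 255 by definition for t > 66.
At 4930 K (t = 49.3):
  B = 138.5·ln(49.3 − 10) − 305.0 = 138.5·ln 39.3 − 305.0 = 138.5·3.6712 − 305.0 = 203.465.
Gain = 203.465 / 255.000 = 0.7979 → 0.798.

0.798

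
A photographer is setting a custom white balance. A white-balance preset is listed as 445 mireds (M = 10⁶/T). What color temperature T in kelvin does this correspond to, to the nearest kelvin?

T = 10⁶ / 445 = 2247.19 K → 2247 K.

2247 K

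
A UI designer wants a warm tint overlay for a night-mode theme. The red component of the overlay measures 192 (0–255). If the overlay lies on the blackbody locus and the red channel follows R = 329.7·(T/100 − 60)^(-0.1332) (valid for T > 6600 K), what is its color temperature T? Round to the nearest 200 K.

11800 K

(t − 60)^(-0.1332) = 192/329.7 = 0.58235.
t − 60 = 0.58235^(1/-0.1332) = 0.58235^(-7.508) = 57.929, so t = 117.929.
T = 100·t = 11793 K → 11800 K to the nearest 200 K.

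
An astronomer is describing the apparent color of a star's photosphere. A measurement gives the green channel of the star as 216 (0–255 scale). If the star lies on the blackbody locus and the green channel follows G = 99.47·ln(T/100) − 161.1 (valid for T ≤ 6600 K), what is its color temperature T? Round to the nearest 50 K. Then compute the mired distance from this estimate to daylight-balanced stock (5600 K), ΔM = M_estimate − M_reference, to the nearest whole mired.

+46 mireds

ln t = (216 + 161.1) / 99.47 = 3.7911.
t = e^3.7911 = 44.305.
T = 100·t = 4430 K → 4450 K to the nearest 50 K.
M_estimate = 10⁶/4450 = 224.72; M_reference = 10⁶/5600 = 178.57.
ΔM = 224.72 − 178.57 = 46.15 → +46 mireds.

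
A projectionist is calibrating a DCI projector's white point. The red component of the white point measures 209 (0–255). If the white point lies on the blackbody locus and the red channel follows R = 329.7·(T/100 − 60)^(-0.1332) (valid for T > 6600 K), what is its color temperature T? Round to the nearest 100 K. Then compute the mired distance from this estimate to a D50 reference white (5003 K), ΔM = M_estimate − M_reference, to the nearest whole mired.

-90 mireds

(t − 60)^(-0.1332) = 209/329.7 = 0.63391.
t − 60 = 0.63391^(1/-0.1332) = 0.63391^(-7.508) = 30.639, so t = 90.639.
T = 100·t = 9064 K → 9100 K to the nearest 100 K.
M_estimate = 10⁶/9100 = 109.89; M_reference = 10⁶/5003 = 199.88.
ΔM = 109.89 − 199.88 = -89.99 → -90 mireds.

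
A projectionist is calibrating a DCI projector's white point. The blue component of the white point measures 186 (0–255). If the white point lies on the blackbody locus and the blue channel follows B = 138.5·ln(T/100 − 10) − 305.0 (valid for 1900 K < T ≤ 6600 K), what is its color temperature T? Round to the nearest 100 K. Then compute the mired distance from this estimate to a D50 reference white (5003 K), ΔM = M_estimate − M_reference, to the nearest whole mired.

ln(t − 10) = (186 + 305.0) / 138.5 = 3.5451.
t − 10 = e^3.5451 = 34.644, so t = 44.644.
T = 100·t = 4464 K → 4500 K to the nearest 100 K.
M_estimate = 10⁶/4500 = 222.22; M_reference = 10⁶/5003 = 199.88.
ΔM = 222.22 − 199.88 = 22.34 → +22 mireds.

+22 mireds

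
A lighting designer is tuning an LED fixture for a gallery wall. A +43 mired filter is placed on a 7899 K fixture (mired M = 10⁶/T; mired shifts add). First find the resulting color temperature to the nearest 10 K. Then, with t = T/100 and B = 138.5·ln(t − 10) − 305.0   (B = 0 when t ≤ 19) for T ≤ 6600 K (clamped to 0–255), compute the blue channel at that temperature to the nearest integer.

234

M_in = 10⁶/7899 = 126.60; M_out = 126.60 + (+43) = 169.60.
T_out = 10⁶/169.60 = 5896.3 K → 5900 K; t = 59.
B = 138.5·ln(59 − 10) − 305.0 = 138.5·ln 49 − 305.0 = 138.5·3.8918 − 305.0 = 234.017.
Rounded: 234.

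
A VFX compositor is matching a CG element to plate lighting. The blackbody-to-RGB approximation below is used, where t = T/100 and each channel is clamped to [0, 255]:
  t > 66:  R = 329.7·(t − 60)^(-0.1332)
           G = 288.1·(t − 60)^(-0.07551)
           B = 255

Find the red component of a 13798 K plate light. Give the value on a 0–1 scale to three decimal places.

0.724

t = 13798/100 = 137.98; the t > 66 branch applies.
R = 329.7·(137.98 − 60)^(-0.1332) = 329.7·77.98^(-0.1332) = 329.7·0.55974 = 184.547.
On a 0–1 scale: 184.547/255 = 0.7237 → 0.724.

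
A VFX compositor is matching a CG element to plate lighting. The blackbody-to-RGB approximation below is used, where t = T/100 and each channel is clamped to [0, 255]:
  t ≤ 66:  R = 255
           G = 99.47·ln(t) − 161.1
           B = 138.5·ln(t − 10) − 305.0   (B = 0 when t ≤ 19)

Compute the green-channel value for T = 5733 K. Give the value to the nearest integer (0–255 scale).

t = 5733/100 = 57.33; the t ≤ 66 branch applies.
G = 99.47·ln 57.33 − 161.1 = 99.47·4.0488 − 161.1 = 241.637.
Rounded: 242.

242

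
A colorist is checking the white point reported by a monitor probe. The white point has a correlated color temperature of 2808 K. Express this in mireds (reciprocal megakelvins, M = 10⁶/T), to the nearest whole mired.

M = 10⁶ / 2808 = 356.125 → 356 mireds.

356 mireds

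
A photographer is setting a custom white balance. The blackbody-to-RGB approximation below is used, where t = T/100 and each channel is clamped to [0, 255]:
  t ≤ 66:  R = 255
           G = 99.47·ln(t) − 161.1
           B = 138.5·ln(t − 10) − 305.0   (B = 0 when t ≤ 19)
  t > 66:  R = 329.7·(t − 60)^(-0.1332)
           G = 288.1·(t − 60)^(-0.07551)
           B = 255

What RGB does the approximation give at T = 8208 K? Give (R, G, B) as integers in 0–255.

t = 8208/100 = 82.08; the t > 66 branch applies.
R = 329.7·(82.08 − 60)^(-0.1332) = 329.7·22.08^(-0.1332) = 329.7·0.66218 = 218.322.
G = 288.1·(82.08 − 60)^(-0.07551) = 288.1·22.08^(-0.07551) = 288.1·0.79162 = 228.065.
B = 255 by definition for t > 66.
Rounded: (218, 228, 255).

(218, 228, 255)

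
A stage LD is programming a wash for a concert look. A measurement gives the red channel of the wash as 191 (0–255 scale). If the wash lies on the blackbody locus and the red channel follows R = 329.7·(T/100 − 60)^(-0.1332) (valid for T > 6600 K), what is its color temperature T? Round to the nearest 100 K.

12000 K

(t − 60)^(-0.1332) = 191/329.7 = 0.57931.
t − 60 = 0.57931^(1/-0.1332) = 0.57931^(-7.508) = 60.245, so t = 120.245.
T = 100·t = 12025 K → 12000 K to the nearest 100 K.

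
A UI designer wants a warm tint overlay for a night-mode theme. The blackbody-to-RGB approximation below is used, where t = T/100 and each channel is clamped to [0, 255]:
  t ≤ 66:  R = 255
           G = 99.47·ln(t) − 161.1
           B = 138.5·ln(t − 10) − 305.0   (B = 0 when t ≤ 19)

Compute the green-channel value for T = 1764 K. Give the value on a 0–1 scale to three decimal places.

0.488

t = 1764/100 = 17.64; the t ≤ 66 branch applies.
G = 99.47·ln 17.64 − 161.1 = 99.47·2.8702 − 161.1 = 124.396.
On a 0–1 scale: 124.396/255 = 0.4878 → 0.488.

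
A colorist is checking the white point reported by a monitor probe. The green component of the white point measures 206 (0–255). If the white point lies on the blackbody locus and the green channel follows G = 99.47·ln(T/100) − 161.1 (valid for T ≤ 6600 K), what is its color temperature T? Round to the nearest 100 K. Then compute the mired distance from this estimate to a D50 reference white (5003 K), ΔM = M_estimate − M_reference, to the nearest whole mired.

+50 mireds

ln t = (206 + 161.1) / 99.47 = 3.6906.
t = e^3.6906 = 40.067.
T = 100·t = 4007 K → 4000 K to the nearest 100 K.
M_estimate = 10⁶/4000 = 250.00; M_reference = 10⁶/5003 = 199.88.
ΔM = 250.00 − 199.88 = 50.12 → +50 mireds.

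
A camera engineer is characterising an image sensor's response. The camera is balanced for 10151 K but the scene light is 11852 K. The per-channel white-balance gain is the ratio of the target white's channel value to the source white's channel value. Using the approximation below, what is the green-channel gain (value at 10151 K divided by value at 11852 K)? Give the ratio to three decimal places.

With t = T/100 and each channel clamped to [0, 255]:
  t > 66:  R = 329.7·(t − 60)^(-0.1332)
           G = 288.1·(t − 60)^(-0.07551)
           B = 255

At 11852 K (t = 118.52):
  G = 288.1·(118.52 − 60)^(-0.07551) = 288.1·58.52^(-0.07551) = 288.1·0.73545 = 211.882.
At 10151 K (t = 101.51):
  G = 288.1·(101.51 − 60)^(-0.07551) = 288.1·41.51^(-0.07551) = 288.1·0.75477 = 217.449.
Gain = 217.449 / 211.882 = 1.0263 → 1.026.

1.026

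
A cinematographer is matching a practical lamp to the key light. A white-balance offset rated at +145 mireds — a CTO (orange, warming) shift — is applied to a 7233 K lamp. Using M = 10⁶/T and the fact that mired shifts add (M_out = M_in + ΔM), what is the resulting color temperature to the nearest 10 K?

3530 K

M_in = 10⁶/7233 = 138.26 mireds.
M_out = 138.26 + (+145) = 283.26 mireds.
T_out = 10⁶/283.26 = 3530.4 K → 3530 K.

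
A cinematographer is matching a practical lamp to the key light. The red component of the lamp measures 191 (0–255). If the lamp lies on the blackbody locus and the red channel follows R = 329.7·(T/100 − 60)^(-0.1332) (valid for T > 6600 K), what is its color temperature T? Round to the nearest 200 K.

12000 K

(t − 60)^(-0.1332) = 191/329.7 = 0.57931.
t − 60 = 0.57931^(1/-0.1332) = 0.57931^(-7.508) = 60.245, so t = 120.245.
T = 100·t = 12025 K → 12000 K to the nearest 200 K.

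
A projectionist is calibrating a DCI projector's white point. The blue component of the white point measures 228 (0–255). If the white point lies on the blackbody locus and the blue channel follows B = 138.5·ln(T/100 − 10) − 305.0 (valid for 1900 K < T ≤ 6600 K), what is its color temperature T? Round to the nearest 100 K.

5700 K

ln(t − 10) = (228 + 305.0) / 138.5 = 3.8484.
t − 10 = e^3.8484 = 46.917, so t = 56.917.
T = 100·t = 5692 K → 5700 K to the nearest 100 K.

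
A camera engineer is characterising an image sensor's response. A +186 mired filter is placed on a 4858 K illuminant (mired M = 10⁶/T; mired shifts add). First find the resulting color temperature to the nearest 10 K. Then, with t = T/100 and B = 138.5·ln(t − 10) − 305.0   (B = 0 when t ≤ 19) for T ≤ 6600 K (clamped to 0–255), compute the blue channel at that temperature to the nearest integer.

75

M_in = 10⁶/4858 = 205.85; M_out = 205.85 + (+186) = 391.85.
T_out = 10⁶/391.85 = 2552.0 K → 2550 K; t = 25.5.
B = 138.5·ln(25.5 − 10) − 305.0 = 138.5·ln 15.5 − 305.0 = 138.5·2.7408 − 305.0 = 74.606.
Rounded: 75.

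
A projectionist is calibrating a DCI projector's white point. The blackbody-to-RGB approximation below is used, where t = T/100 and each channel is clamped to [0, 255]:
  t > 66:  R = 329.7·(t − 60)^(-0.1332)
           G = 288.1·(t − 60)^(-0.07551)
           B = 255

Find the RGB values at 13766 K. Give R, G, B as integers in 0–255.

t = 13766/100 = 137.66; the t > 66 branch applies.
R = 329.7·(137.66 − 60)^(-0.1332) = 329.7·77.66^(-0.1332) = 329.7·0.56005 = 184.648.
G = 288.1·(137.66 − 60)^(-0.07551) = 288.1·77.66^(-0.07551) = 288.1·0.71990 = 207.403.
B = 255 by definition for t > 66.
Rounded: (185, 207, 255).

R=185, G=207, B=255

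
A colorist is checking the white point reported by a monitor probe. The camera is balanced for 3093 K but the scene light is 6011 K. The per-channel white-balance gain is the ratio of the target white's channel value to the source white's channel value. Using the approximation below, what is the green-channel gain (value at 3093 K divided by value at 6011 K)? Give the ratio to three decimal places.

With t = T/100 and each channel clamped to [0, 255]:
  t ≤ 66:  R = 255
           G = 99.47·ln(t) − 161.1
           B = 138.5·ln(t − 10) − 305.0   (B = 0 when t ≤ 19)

At 6011 K (t = 60.11):
  G = 99.47·ln 60.11 − 161.1 = 99.47·4.0962 − 161.1 = 246.347.
At 3093 K (t = 30.93):
  G = 99.47·ln 30.93 − 161.1 = 99.47·3.4317 − 161.1 = 180.254.
Gain = 180.254 / 246.347 = 0.7317 → 0.732.

0.732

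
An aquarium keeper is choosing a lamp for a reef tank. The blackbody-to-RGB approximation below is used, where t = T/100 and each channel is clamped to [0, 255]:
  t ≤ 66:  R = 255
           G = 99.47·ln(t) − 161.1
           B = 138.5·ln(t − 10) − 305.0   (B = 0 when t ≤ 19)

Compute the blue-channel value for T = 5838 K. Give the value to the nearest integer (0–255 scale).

232

t = 5838/100 = 58.38; the t ≤ 66 branch applies.
B = 138.5·ln(58.38 − 10) − 305.0 = 138.5·ln 48.38 − 305.0 = 138.5·3.8791 − 305.0 = 232.253.
Rounded: 232.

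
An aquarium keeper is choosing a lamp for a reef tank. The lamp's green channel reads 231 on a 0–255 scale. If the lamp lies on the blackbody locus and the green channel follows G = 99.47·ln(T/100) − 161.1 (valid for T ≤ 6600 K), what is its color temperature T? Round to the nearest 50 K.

5150 K

ln t = (231 + 161.1) / 99.47 = 3.9419.
t = e^3.9419 = 51.516.
T = 100·t = 5152 K → 5150 K to the nearest 50 K.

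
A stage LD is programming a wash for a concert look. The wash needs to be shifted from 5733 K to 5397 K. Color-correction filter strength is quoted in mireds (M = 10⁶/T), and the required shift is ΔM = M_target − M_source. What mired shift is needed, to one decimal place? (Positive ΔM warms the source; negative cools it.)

M_source = 10⁶/5733 = 174.429; M_target = 10⁶/5397 = 185.288.
ΔM = 185.288 − 174.429 = 10.859 → +10.9 mireds, a warming shift.

+10.9 mireds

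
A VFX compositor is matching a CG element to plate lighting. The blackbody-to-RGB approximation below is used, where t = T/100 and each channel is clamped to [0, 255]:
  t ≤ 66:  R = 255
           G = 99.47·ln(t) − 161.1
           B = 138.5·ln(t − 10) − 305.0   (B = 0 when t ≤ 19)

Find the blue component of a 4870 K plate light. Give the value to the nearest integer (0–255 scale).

201

t = 4870/100 = 48.7; the t ≤ 66 branch applies.
B = 138.5·ln(48.7 − 10) − 305.0 = 138.5·ln 38.7 − 305.0 = 138.5·3.6558 − 305.0 = 201.334.
Rounded: 201.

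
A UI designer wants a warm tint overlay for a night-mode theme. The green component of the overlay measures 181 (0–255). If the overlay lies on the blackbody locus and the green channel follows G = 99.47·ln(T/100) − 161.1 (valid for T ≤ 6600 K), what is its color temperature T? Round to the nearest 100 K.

3100 K

ln t = (181 + 161.1) / 99.47 = 3.4392.
t = e^3.4392 = 31.163.
T = 100·t = 3116 K → 3100 K to the nearest 100 K.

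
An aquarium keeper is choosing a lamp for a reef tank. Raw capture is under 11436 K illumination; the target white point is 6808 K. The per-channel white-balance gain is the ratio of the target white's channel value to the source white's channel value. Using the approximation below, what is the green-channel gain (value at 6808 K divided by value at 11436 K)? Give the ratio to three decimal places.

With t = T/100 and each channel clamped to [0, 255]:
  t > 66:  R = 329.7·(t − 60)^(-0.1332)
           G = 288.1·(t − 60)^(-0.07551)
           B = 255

1.155

At 11436 K (t = 114.36):
  G = 288.1·(114.36 − 60)^(-0.07551) = 288.1·54.36^(-0.07551) = 288.1·0.73955 = 213.065.
At 6808 K (t = 68.08):
  G = 288.1·(68.08 − 60)^(-0.07551) = 288.1·8.08^(-0.07551) = 288.1·0.85405 = 246.051.
Gain = 246.051 / 213.065 = 1.1548 → 1.155.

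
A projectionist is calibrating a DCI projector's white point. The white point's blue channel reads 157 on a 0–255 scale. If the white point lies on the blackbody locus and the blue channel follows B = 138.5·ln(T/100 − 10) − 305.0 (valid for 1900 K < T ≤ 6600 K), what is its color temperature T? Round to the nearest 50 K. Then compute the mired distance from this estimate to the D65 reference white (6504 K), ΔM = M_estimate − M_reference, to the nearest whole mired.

ln(t − 10) = (157 + 305.0) / 138.5 = 3.3357.
t − 10 = e^3.3357 = 28.099, so t = 38.099.
T = 100·t = 3810 K → 3800 K to the nearest 50 K.
M_estimate = 10⁶/3800 = 263.16; M_reference = 10⁶/6504 = 153.75.
ΔM = 263.16 − 153.75 = 109.41 → +109 mireds.

+109 mireds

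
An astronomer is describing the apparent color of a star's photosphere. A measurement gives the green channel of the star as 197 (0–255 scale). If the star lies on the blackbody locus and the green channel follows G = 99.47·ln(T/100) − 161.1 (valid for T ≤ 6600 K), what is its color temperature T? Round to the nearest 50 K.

3650 K

ln t = (197 + 161.1) / 99.47 = 3.6001.
t = e^3.6001 = 36.601.
T = 100·t = 3660 K → 3650 K to the nearest 50 K.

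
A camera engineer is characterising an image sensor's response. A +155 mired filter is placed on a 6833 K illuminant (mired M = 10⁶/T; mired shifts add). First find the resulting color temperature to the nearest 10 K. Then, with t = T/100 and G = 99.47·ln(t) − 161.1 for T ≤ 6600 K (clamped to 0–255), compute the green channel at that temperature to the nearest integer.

187

M_in = 10⁶/6833 = 146.35; M_out = 146.35 + (+155) = 301.35.
T_out = 10⁶/301.35 = 3318.4 K → 3320 K; t = 33.2.
G = 99.47·ln 33.2 − 161.1 = 99.47·3.5025 − 161.1 = 187.299.
Rounded: 187.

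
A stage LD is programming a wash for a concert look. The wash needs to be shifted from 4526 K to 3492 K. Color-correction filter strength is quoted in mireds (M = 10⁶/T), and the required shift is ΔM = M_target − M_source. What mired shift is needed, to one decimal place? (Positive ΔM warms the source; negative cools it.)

M_source = 10⁶/4526 = 220.946; M_target = 10⁶/3492 = 286.369.
ΔM = 286.369 − 220.946 = 65.423 → +65.4 mireds, a warming shift.

+65.4 mireds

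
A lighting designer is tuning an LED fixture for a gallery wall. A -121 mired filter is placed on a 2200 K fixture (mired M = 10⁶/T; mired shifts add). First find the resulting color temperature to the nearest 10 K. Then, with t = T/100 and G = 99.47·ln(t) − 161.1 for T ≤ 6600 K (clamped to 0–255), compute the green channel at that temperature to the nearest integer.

M_in = 10⁶/2200 = 454.55; M_out = 454.55 + (-121) = 333.55.
T_out = 10⁶/333.55 = 2998.1 K → 3000 K; t = 30.
G = 99.47·ln 30 − 161.1 = 99.47·3.4012 − 161.1 = 177.217.
Rounded: 177.

177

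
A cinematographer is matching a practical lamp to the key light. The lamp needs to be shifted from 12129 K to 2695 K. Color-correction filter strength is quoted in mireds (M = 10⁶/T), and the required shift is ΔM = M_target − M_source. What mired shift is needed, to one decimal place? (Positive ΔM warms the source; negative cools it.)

+288.6 mireds

M_source = 10⁶/12129 = 82.447; M_target = 10⁶/2695 = 371.058.
ΔM = 371.058 − 82.447 = 288.610 → +288.6 mireds, a warming shift.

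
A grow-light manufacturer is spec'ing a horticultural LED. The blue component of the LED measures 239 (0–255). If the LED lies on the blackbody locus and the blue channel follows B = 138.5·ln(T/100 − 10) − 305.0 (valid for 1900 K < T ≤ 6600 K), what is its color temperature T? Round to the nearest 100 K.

6100 K

ln(t − 10) = (239 + 305.0) / 138.5 = 3.9278.
t − 10 = e^3.9278 = 50.795, so t = 60.795.
T = 100·t = 6079 K → 6100 K to the nearest 100 K.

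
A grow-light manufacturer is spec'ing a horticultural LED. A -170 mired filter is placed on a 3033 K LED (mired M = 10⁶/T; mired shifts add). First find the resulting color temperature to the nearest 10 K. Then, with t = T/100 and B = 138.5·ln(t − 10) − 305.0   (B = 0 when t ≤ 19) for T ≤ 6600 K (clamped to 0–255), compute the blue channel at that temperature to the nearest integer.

M_in = 10⁶/3033 = 329.71; M_out = 329.71 + (-170) = 159.71.
T_out = 10⁶/159.71 = 6261.5 K → 6260 K; t = 62.6.
B = 138.5·ln(62.6 − 10) − 305.0 = 138.5·ln 52.6 − 305.0 = 138.5·3.9627 − 305.0 = 243.836.
Rounded: 244.

244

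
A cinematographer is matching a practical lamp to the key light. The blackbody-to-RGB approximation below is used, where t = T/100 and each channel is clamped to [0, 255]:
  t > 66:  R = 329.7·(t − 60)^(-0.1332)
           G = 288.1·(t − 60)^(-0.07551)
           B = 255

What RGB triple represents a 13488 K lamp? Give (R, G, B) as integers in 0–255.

t = 13488/100 = 134.88; the t > 66 branch applies.
R = 329.7·(134.88 − 60)^(-0.1332) = 329.7·74.88^(-0.1332) = 329.7·0.56277 = 185.547.
G = 288.1·(134.88 − 60)^(-0.07551) = 288.1·74.88^(-0.07551) = 288.1·0.72188 = 207.974.
B = 255 by definition for t > 66.
Rounded: (186, 208, 255).

(186, 208, 255)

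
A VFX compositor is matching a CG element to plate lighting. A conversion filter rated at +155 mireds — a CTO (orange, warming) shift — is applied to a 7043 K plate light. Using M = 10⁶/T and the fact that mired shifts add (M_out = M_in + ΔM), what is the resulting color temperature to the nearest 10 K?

3370 K

M_in = 10⁶/7043 = 141.98 mireds.
M_out = 141.98 + (+155) = 296.98 mireds.
T_out = 10⁶/296.98 = 3367.2 K → 3370 K.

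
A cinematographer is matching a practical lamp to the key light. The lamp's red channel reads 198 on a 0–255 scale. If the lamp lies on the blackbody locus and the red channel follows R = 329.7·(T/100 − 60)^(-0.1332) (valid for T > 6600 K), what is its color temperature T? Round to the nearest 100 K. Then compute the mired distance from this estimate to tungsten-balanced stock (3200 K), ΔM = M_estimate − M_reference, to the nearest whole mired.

-218 mireds

(t − 60)^(-0.1332) = 198/329.7 = 0.60055.
t − 60 = 0.60055^(1/-0.1332) = 0.60055^(-7.508) = 45.980, so t = 105.980.
T = 100·t = 10598 K → 10600 K to the nearest 100 K.
M_estimate = 10⁶/10600 = 94.34; M_reference = 10⁶/3200 = 312.50.
ΔM = 94.34 − 312.50 = -218.16 → -218 mireds.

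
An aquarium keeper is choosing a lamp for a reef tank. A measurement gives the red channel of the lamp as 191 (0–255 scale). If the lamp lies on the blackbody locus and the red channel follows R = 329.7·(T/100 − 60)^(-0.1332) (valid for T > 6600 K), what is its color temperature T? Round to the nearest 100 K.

(t − 60)^(-0.1332) = 191/329.7 = 0.57931.
t − 60 = 0.57931^(1/-0.1332) = 0.57931^(-7.508) = 60.245, so t = 120.245.
T = 100·t = 12025 K → 12000 K to the nearest 100 K.

12000 K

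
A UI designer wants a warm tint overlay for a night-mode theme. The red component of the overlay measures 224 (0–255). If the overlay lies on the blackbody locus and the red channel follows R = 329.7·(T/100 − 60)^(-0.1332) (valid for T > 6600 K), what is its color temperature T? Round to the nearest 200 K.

7800 K

(t − 60)^(-0.1332) = 224/329.7 = 0.67941.
t − 60 = 0.67941^(1/-0.1332) = 0.67941^(-7.508) = 18.209, so t = 78.209.
T = 100·t = 7821 K → 7800 K to the nearest 200 K.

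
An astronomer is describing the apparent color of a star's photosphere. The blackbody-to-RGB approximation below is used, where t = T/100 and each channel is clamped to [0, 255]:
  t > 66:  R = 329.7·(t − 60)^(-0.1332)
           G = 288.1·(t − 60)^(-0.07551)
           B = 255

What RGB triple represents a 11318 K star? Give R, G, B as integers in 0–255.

t = 11318/100 = 113.18; the t > 66 branch applies.
R = 329.7·(113.18 − 60)^(-0.1332) = 329.7·53.18^(-0.1332) = 329.7·0.58902 = 194.200.
G = 288.1·(113.18 − 60)^(-0.07551) = 288.1·53.18^(-0.07551) = 288.1·0.74078 = 213.418.
B = 255 by definition for t > 66.
Rounded: (194, 213, 255).

R=194, G=213, B=255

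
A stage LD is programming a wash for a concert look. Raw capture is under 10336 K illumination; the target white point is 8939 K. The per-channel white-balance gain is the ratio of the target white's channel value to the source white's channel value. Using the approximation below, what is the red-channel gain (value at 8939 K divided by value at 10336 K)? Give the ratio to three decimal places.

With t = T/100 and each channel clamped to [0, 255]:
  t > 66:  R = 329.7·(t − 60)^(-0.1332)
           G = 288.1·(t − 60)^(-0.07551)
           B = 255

1.053

At 10336 K (t = 103.36):
  R = 329.7·(103.36 − 60)^(-0.1332) = 329.7·43.36^(-0.1332) = 329.7·0.60526 = 199.553.
At 8939 K (t = 89.39):
  R = 329.7·(89.39 − 60)^(-0.1332) = 329.7·29.39^(-0.1332) = 329.7·0.63743 = 210.162.
Gain = 210.162 / 199.553 = 1.0532 → 1.053.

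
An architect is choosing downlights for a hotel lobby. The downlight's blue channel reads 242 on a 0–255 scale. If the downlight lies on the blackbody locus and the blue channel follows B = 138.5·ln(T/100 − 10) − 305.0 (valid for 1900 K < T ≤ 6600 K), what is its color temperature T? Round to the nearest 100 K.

6200 K

ln(t − 10) = (242 + 305.0) / 138.5 = 3.9495.
t − 10 = e^3.9495 = 51.907, so t = 61.907.
T = 100·t = 6191 K → 6200 K to the nearest 100 K.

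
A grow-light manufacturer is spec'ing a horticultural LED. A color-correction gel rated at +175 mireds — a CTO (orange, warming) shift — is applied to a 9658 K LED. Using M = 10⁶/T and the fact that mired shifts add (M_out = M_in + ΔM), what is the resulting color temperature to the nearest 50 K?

M_in = 10⁶/9658 = 103.54 mireds.
M_out = 103.54 + (+175) = 278.54 mireds.
T_out = 10⁶/278.54 = 3590.1 K → 3600 K.

3600 K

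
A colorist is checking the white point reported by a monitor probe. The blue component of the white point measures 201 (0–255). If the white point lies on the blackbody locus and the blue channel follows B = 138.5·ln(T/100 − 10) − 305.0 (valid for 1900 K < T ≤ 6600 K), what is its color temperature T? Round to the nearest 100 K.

ln(t − 10) = (201 + 305.0) / 138.5 = 3.6534.
t − 10 = e^3.6534 = 38.607, so t = 48.607.
T = 100·t = 4861 K → 4900 K to the nearest 100 K.

4900 K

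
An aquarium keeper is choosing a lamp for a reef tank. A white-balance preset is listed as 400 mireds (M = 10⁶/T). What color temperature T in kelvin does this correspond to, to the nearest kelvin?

2500 K

T = 10⁶ / 400 = 2500.00 K → 2500 K.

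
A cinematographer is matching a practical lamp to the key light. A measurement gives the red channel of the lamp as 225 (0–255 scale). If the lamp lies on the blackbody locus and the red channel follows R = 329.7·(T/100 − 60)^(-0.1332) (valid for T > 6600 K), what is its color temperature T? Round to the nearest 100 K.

7800 K

(t − 60)^(-0.1332) = 225/329.7 = 0.68244.
t − 60 = 0.68244^(1/-0.1332) = 0.68244^(-7.508) = 17.610, so t = 77.610.
T = 100·t = 7761 K → 7800 K to the nearest 100 K.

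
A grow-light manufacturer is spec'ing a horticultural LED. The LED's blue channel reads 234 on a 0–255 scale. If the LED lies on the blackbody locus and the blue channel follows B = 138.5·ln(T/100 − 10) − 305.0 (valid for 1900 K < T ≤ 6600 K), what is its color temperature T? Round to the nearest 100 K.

ln(t − 10) = (234 + 305.0) / 138.5 = 3.8917.
t − 10 = e^3.8917 = 48.994, so t = 58.994.
T = 100·t = 5899 K → 5900 K to the nearest 100 K.

5900 K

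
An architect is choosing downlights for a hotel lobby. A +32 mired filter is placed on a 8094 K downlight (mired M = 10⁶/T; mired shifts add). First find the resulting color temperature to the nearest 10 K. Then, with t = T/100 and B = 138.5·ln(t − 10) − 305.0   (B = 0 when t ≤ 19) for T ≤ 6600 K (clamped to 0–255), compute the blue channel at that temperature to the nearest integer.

M_in = 10⁶/8094 = 123.55; M_out = 123.55 + (+32) = 155.55.
T_out = 10⁶/155.55 = 6428.9 K → 6430 K; t = 64.3.
B = 138.5·ln(64.3 − 10) − 305.0 = 138.5·ln 54.3 − 305.0 = 138.5·3.9945 − 305.0 = 248.242.
Rounded: 248.

248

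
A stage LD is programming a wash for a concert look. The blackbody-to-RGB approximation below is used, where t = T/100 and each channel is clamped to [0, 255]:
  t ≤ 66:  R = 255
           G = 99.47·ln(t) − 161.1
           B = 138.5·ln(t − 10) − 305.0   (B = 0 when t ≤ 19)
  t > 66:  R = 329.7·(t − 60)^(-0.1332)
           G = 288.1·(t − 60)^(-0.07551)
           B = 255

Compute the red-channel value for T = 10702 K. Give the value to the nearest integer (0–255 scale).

197

t = 10702/100 = 107.02; the t > 66 branch applies.
R = 329.7·(107.02 − 60)^(-0.1332) = 329.7·47.02^(-0.1332) = 329.7·0.59876 = 197.411.
Rounded: 197.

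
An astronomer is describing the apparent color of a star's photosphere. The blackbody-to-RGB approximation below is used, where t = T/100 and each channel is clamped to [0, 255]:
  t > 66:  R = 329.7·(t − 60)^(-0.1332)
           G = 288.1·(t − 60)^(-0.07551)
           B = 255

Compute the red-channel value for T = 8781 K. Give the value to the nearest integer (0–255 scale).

212

t = 8781/100 = 87.81; the t > 66 branch applies.
R = 329.7·(87.81 − 60)^(-0.1332) = 329.7·27.81^(-0.1332) = 329.7·0.64214 = 211.715.
Rounded: 212.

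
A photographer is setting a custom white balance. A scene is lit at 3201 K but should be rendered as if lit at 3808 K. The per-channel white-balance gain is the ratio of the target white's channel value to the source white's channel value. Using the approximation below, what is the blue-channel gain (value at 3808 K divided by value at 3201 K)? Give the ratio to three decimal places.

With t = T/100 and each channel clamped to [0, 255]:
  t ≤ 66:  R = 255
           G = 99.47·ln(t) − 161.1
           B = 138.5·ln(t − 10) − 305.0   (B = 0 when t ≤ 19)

At 3201 K (t = 32.01):
  B = 138.5·ln(32.01 − 10) − 305.0 = 138.5·ln 22.01 − 305.0 = 138.5·3.0915 − 305.0 = 123.172.
At 3808 K (t = 38.08):
  B = 138.5·ln(38.08 − 10) − 305.0 = 138.5·ln 28.08 − 305.0 = 138.5·3.3351 − 305.0 = 156.905.
Gain = 156.905 / 123.172 = 1.2739 → 1.274.

1.274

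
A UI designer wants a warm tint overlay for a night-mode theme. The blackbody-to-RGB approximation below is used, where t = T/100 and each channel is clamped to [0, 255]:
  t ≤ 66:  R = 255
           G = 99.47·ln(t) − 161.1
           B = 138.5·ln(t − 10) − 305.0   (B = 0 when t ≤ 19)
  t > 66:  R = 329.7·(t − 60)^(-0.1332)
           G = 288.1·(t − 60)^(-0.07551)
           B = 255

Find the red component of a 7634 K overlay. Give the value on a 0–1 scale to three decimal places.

t = 7634/100 = 76.34; the t > 66 branch applies.
R = 329.7·(76.34 − 60)^(-0.1332) = 329.7·16.34^(-0.1332) = 329.7·0.68928 = 227.255.
On a 0–1 scale: 227.255/255 = 0.8912 → 0.891.

0.891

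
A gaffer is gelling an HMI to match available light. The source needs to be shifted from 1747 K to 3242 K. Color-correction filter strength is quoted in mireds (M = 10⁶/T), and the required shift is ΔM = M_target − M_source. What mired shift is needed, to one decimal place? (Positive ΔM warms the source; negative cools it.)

-264.0 mireds

M_source = 10⁶/1747 = 572.410; M_target = 10⁶/3242 = 308.452.
ΔM = 308.452 − 572.410 = -263.958 → -264.0 mireds, a cooling shift.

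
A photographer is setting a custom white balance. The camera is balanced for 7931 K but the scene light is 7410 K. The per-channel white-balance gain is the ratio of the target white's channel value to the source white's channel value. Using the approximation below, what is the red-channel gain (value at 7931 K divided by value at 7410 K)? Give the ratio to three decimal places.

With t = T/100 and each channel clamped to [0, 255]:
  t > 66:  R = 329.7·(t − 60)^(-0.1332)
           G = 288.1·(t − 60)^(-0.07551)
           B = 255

0.959

At 7410 K (t = 74.1):
  R = 329.7·(74.1 − 60)^(-0.1332) = 329.7·14.1^(-0.1332) = 329.7·0.70295 = 231.762.
At 7931 K (t = 79.31):
  R = 329.7·(79.31 − 60)^(-0.1332) = 329.7·19.31^(-0.1332) = 329.7·0.67411 = 222.256.
Gain = 222.256 / 231.762 = 0.9590 → 0.959.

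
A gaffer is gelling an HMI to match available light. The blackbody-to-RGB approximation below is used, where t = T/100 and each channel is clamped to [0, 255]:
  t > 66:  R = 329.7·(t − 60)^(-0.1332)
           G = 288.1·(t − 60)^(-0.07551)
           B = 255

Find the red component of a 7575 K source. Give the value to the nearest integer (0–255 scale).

228

t = 7575/100 = 75.75; the t > 66 branch applies.
R = 329.7·(75.75 − 60)^(-0.1332) = 329.7·15.75^(-0.1332) = 329.7·0.69266 = 228.371.
Rounded: 228.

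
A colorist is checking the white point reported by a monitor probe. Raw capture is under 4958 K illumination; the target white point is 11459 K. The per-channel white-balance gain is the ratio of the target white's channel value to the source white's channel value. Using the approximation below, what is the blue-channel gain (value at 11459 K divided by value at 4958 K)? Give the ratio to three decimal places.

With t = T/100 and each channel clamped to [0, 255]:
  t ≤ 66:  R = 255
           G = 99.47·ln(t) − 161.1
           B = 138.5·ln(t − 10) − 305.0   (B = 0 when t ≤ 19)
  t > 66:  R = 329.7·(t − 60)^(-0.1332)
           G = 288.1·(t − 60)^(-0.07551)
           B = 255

1.247

At 4958 K (t = 49.58):
  B = 138.5·ln(49.58 − 10) − 305.0 = 138.5·ln 39.58 − 305.0 = 138.5·3.6783 − 305.0 = 204.448.
At 11459 K (t = 114.59):
  B = 255 by definition for t > 66.
Gain = 255.000 / 204.448 = 1.2473 → 1.247.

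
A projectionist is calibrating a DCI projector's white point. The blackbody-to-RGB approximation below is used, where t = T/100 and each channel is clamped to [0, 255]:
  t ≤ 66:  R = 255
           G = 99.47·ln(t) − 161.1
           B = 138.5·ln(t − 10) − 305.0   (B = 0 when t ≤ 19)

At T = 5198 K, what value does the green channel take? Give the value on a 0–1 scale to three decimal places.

0.909

t = 5198/100 = 51.98; the t ≤ 66 branch applies.
G = 99.47·ln 51.98 − 161.1 = 99.47·3.9509 − 161.1 = 231.892.
On a 0–1 scale: 231.892/255 = 0.9094 → 0.909.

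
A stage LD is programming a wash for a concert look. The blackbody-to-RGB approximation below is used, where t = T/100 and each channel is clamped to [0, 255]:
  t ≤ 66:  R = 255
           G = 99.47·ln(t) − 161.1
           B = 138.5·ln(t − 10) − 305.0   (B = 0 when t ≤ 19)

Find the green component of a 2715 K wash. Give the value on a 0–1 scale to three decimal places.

0.656

t = 2715/100 = 27.15; the t ≤ 66 branch applies.
G = 99.47·ln 27.15 − 161.1 = 99.47·3.3014 − 161.1 = 167.288.
On a 0–1 scale: 167.288/255 = 0.6560 → 0.656.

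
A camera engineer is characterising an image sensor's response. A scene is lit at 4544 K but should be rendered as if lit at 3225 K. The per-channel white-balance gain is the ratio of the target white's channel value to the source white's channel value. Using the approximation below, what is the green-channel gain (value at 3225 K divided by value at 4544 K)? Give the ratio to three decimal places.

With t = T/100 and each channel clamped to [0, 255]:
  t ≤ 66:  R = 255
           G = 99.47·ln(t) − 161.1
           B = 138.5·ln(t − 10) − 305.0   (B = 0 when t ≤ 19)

At 4544 K (t = 45.44):
  G = 99.47·ln 45.44 − 161.1 = 99.47·3.8164 − 161.1 = 218.517.
At 3225 K (t = 32.25):
  G = 99.47·ln 32.25 − 161.1 = 99.47·3.4735 − 161.1 = 184.411.
Gain = 184.411 / 218.517 = 0.8439 → 0.844.

0.844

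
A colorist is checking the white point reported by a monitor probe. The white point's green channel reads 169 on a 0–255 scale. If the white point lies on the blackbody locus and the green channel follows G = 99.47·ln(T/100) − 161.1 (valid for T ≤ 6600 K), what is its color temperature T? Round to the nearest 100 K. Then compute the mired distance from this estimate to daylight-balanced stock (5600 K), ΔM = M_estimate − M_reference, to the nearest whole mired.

ln t = (169 + 161.1) / 99.47 = 3.3186.
t = e^3.3186 = 27.621.
T = 100·t = 2762 K → 2800 K to the nearest 100 K.
M_estimate = 10⁶/2800 = 357.14; M_reference = 10⁶/5600 = 178.57.
ΔM = 357.14 − 178.57 = 178.57 → +179 mireds.

+179 mireds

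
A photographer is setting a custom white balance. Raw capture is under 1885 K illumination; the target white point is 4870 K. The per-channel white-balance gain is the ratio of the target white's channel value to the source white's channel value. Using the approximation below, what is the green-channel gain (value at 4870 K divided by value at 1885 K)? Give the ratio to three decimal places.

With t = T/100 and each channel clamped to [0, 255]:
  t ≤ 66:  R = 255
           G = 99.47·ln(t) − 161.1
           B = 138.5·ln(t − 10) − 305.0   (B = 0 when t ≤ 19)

At 1885 K (t = 18.85):
  G = 99.47·ln 18.85 − 161.1 = 99.47·2.9365 − 161.1 = 130.995.
At 4870 K (t = 48.7):
  G = 99.47·ln 48.7 − 161.1 = 99.47·3.8857 − 161.1 = 225.408.
Gain = 225.408 / 130.995 = 1.7207 → 1.721.

1.721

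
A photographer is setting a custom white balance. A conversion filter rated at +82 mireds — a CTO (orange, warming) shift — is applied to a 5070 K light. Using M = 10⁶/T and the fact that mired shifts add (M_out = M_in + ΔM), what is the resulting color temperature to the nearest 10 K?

3580 K

M_in = 10⁶/5070 = 197.24 mireds.
M_out = 197.24 + (+82) = 279.24 mireds.
T_out = 10⁶/279.24 = 3581.2 K → 3580 K.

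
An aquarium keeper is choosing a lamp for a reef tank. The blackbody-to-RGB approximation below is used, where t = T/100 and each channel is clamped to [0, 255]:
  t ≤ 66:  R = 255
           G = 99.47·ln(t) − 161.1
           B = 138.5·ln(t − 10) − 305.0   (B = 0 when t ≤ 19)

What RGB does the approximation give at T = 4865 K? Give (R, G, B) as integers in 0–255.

t = 4865/100 = 48.65; the t ≤ 66 branch applies.
R = 255 by definition for t ≤ 66.
G = 99.47·ln 48.65 − 161.1 = 99.47·3.8847 − 161.1 = 225.306.
B = 138.5·ln(48.65 − 10) − 305.0 = 138.5·ln 38.65 − 305.0 = 138.5·3.6545 − 305.0 = 201.155.
Rounded: (255, 225, 201).

(255, 225, 201)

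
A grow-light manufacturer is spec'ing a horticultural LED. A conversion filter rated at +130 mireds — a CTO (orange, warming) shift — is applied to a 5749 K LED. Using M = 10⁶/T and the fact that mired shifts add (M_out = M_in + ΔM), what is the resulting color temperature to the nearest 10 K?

M_in = 10⁶/5749 = 173.94 mireds.
M_out = 173.94 + (+130) = 303.94 mireds.
T_out = 10⁶/303.94 = 3290.1 K → 3290 K.

3290 K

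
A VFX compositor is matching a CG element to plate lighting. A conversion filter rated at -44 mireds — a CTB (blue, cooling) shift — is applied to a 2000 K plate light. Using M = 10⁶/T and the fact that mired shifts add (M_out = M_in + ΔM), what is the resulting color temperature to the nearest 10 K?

M_in = 10⁶/2000 = 500.00 mireds.
M_out = 500.00 + (-44) = 456.00 mireds.
T_out = 10⁶/456.00 = 2193.0 K → 2190 K.

2190 K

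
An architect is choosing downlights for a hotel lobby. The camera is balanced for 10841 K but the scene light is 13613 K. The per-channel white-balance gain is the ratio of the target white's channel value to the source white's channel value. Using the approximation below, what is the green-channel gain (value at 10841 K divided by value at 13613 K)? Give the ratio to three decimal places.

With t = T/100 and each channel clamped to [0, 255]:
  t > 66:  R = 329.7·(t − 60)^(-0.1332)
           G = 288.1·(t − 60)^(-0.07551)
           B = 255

At 13613 K (t = 136.13):
  G = 288.1·(136.13 − 60)^(-0.07551) = 288.1·76.13^(-0.07551) = 288.1·0.72098 = 207.715.
At 10841 K (t = 108.41):
  G = 288.1·(108.41 − 60)^(-0.07551) = 288.1·48.41^(-0.07551) = 288.1·0.74605 = 214.938.
Gain = 214.938 / 207.715 = 1.0348 → 1.035.

1.035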